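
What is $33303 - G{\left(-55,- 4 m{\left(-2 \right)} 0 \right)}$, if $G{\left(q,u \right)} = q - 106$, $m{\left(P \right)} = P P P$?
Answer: $33464$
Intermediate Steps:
$m{\left(P \right)} = P^{3}$ ($m{\left(P \right)} = P^{2} P = P^{3}$)
$G{\left(q,u \right)} = -106 + q$ ($G{\left(q,u \right)} = q - 106 = -106 + q$)
$33303 - G{\left(-55,- 4 m{\left(-2 \right)} 0 \right)} = 33303 - \left(-106 - 55\right) = 33303 - -161 = 33303 + 161 = 33464$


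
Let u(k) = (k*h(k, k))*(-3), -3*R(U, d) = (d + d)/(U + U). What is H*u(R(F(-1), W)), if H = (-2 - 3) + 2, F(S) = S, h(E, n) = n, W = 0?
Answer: 0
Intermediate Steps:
R(U, d) = -d/(3*U) (R(U, d) = -(d + d)/(3*(U + U)) = -2*d/(3*(2*U)) = -2*d*1/(2*U)/3 = -d/(3*U))
H = -3 (H = -5 + 2 = -3)
u(k) = -3*k**2 (u(k) = (k*k)*(-3) = k**2*(-3) = -3*k**2)
H*u(R(F(-1), W)) = -(-9)*(-1/3*0/(-1))**2 = -(-9)*(-1/3*0*(-1))**2 = -(-9)*0**2 = -(-9)*0 = -3*0 = 0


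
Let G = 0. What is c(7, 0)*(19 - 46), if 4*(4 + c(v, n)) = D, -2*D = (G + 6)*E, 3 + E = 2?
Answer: 351/4 ≈ 87.750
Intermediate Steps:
E = -1 (E = -3 + 2 = -1)
D = 3 (D = -(0 + 6)*(-1)/2 = -3*(-1) = -½*(-6) = 3)
c(v, n) = -13/4 (c(v, n) = -4 + (¼)*3 = -4 + ¾ = -13/4)
c(7, 0)*(19 - 46) = -13*(19 - 46)/4 = -13/4*(-27) = 351/4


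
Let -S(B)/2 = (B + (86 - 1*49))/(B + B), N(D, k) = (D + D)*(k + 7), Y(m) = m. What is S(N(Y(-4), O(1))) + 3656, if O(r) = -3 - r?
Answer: 87757/24 ≈ 3656.5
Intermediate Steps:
N(D, k) = 2*D*(7 + k) (N(D, k) = (2*D)*(7 + k) = 2*D*(7 + k))
S(B) = -(37 + B)/B (S(B) = -2*(B + (86 - 1*49))/(B + B) = -2*(B + (86 - 49))/(2*B) = -2*(B + 37)*1/(2*B) = -2*(37 + B)*1/(2*B) = -(37 + B)/B)
S(N(Y(-4), O(1))) + 3656 = (-37 - 2*(-4)*(7 + (-3 - 1*1)))/((2*(-4)*(7 + (-3 - 1*1)))) + 3656 = (-37 - 2*(-4)*(7 + (-3 - 1)))/((2*(-4)*(7 + (-3 - 1)))) + 3656 = (-37 - 2*(-4)*(7 - 4))/((2*(-4)*(7 - 4))) + 3656 = (-37 - 2*(-4)*3)/((2*(-4)*3)) + 3656 = (-37 - 1*(-24))/(-24) + 3656 = -(-37 + 24)/24 + 3656 = -1/24*(-13) + 3656 = 13/24 + 3656 = 87757/24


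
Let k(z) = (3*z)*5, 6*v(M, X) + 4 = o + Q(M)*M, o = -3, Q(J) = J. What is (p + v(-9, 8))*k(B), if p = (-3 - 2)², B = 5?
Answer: 2800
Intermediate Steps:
v(M, X) = -7/6 + M²/6 (v(M, X) = -⅔ + (-3 + M*M)/6 = -⅔ + (-3 + M²)/6 = -⅔ + (-½ + M²/6) = -7/6 + M²/6)
k(z) = 15*z
p = 25 (p = (-5)² = 25)
(p + v(-9, 8))*k(B) = (25 + (-7/6 + (⅙)*(-9)²))*(15*5) = (25 + (-7/6 + (⅙)*81))*75 = (25 + (-7/6 + 27/2))*75 = (25 + 37/3)*75 = (112/3)*75 = 2800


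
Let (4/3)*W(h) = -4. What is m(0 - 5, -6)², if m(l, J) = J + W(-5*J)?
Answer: 81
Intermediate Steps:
W(h) = -3 (W(h) = (¾)*(-4) = -3)
m(l, J) = -3 + J (m(l, J) = J - 3 = -3 + J)
m(0 - 5, -6)² = (-3 - 6)² = (-9)² = 81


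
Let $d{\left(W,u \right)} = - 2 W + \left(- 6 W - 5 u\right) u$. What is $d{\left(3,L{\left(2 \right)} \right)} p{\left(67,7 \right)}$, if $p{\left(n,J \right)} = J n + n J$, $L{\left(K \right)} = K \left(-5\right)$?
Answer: $-305788$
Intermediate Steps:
$L{\left(K \right)} = - 5 K$
$p{\left(n,J \right)} = 2 J n$ ($p{\left(n,J \right)} = J n + J n = 2 J n$)
$d{\left(W,u \right)} = - 2 W + u \left(- 6 W - 5 u\right)$
$d{\left(3,L{\left(2 \right)} \right)} p{\left(67,7 \right)} = \left(- 5 \left(\left(-5\right) 2\right)^{2} - 6 - 18 \left(\left(-5\right) 2\right)\right) 2 \cdot 7 \cdot 67 = \left(- 5 \left(-10\right)^{2} - 6 - 18 \left(-10\right)\right) 938 = \left(\left(-5\right) 100 - 6 + 180\right) 938 = \left(-500 - 6 + 180\right) 938 = \left(-326\right) 938 = -305788$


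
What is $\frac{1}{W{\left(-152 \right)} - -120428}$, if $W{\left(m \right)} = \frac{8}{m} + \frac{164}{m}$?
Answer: $\frac{38}{4576221} \approx 8.3038 \cdot 10^{-6}$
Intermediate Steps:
$W{\left(m \right)} = \frac{172}{m}$
$\frac{1}{W{\left(-152 \right)} - -120428} = \frac{1}{\frac{172}{-152} - -120428} = \frac{1}{172 \left(- \frac{1}{152}\right) + 120428} = \frac{1}{- \frac{43}{38} + 120428} = \frac{1}{\frac{4576221}{38}} = \frac{38}{4576221}$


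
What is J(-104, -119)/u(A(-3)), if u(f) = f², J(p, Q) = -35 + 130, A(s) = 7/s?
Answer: 855/49 ≈ 17.449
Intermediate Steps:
J(p, Q) = 95
J(-104, -119)/u(A(-3)) = 95/((7/(-3))²) = 95/((7*(-⅓))²) = 95/((-7/3)²) = 95/(49/9) = 95*(9/49) = 855/49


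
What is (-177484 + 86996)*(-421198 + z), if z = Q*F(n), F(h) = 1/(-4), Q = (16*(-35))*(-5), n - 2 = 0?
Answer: 38176706224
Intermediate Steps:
n = 2 (n = 2 + 0 = 2)
Q = 2800 (Q = -560*(-5) = 2800)
F(h) = -1/4
z = -700 (z = 2800*(-1/4) = -700)
(-177484 + 86996)*(-421198 + z) = (-177484 + 86996)*(-421198 - 700) = -90488*(-421898) = 38176706224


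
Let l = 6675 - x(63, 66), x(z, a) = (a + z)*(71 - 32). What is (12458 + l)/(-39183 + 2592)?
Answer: -14102/36591 ≈ -0.38540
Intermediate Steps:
x(z, a) = 39*a + 39*z (x(z, a) = (a + z)*39 = 39*a + 39*z)
l = 1644 (l = 6675 - (39*66 + 39*63) = 6675 - (2574 + 2457) = 6675 - 1*5031 = 6675 - 5031 = 1644)
(12458 + l)/(-39183 + 2592) = (12458 + 1644)/(-39183 + 2592) = 14102/(-36591) = 14102*(-1/36591) = -14102/36591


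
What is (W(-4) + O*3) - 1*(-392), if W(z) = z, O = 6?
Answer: 406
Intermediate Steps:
(W(-4) + O*3) - 1*(-392) = (-4 + 6*3) - 1*(-392) = (-4 + 18) + 392 = 14 + 392 = 406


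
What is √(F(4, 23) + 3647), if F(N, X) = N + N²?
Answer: √3667 ≈ 60.556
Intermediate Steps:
√(F(4, 23) + 3647) = √(4*(1 + 4) + 3647) = √(4*5 + 3647) = √(20 + 3647) = √3667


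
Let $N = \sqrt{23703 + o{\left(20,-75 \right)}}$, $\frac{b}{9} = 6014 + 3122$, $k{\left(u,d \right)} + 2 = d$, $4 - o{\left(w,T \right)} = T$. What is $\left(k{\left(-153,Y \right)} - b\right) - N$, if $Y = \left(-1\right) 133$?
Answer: $-82359 - \sqrt{23782} \approx -82513.0$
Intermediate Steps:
$Y = -133$
$o{\left(w,T \right)} = 4 - T$
$k{\left(u,d \right)} = -2 + d$
$b = 82224$ ($b = 9 \left(6014 + 3122\right) = 9 \cdot 9136 = 82224$)
$N = \sqrt{23782}$ ($N = \sqrt{23703 + \left(4 - -75\right)} = \sqrt{23703 + \left(4 + 75\right)} = \sqrt{23703 + 79} = \sqrt{23782} \approx 154.21$)
$\left(k{\left(-153,Y \right)} - b\right) - N = \left(\left(-2 - 133\right) - 82224\right) - \sqrt{23782} = \left(-135 - 82224\right) - \sqrt{23782} = -82359 - \sqrt{23782}$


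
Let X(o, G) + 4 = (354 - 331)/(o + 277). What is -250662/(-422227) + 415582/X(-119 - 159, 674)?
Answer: -175463173240/11400129 ≈ -15391.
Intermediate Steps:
X(o, G) = -4 + 23/(277 + o) (X(o, G) = -4 + (354 - 331)/(o + 277) = -4 + 23/(277 + o))
-250662/(-422227) + 415582/X(-119 - 159, 674) = -250662/(-422227) + 415582/(((-1085 - 4*(-119 - 159))/(277 + (-119 - 159)))) = -250662*(-1/422227) + 415582/(((-1085 - 4*(-278))/(277 - 278))) = 250662/422227 + 415582/(((-1085 + 1112)/(-1))) = 250662/422227 + 415582/((-1*27)) = 250662/422227 + 415582/(-27) = 250662/422227 + 415582*(-1/27) = 250662/422227 - 415582/27 = -175463173240/11400129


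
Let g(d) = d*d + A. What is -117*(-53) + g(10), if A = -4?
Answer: 6297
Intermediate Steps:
g(d) = -4 + d² (g(d) = d*d - 4 = d² - 4 = -4 + d²)
-117*(-53) + g(10) = -117*(-53) + (-4 + 10²) = 6201 + (-4 + 100) = 6201 + 96 = 6297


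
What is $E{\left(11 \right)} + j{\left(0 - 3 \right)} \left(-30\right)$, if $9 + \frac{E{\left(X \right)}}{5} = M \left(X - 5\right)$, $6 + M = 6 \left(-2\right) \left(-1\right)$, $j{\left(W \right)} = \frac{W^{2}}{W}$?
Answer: $225$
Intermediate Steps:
$j{\left(W \right)} = W$
$M = 6$ ($M = -6 + 6 \left(-2\right) \left(-1\right) = -6 - -12 = -6 + 12 = 6$)
$E{\left(X \right)} = -195 + 30 X$ ($E{\left(X \right)} = -45 + 5 \cdot 6 \left(X - 5\right) = -45 + 5 \cdot 6 \left(-5 + X\right) = -45 + 5 \left(-30 + 6 X\right) = -45 + \left(-150 + 30 X\right) = -195 + 30 X$)
$E{\left(11 \right)} + j{\left(0 - 3 \right)} \left(-30\right) = \left(-195 + 30 \cdot 11\right) + \left(0 - 3\right) \left(-30\right) = \left(-195 + 330\right) + \left(0 - 3\right) \left(-30\right) = 135 - -90 = 135 + 90 = 225$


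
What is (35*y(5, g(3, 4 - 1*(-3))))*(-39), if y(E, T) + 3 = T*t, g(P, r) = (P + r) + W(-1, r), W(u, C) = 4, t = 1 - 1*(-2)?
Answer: -53235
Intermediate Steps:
t = 3 (t = 1 + 2 = 3)
g(P, r) = 4 + P + r (g(P, r) = (P + r) + 4 = 4 + P + r)
y(E, T) = -3 + 3*T (y(E, T) = -3 + T*3 = -3 + 3*T)
(35*y(5, g(3, 4 - 1*(-3))))*(-39) = (35*(-3 + 3*(4 + 3 + (4 - 1*(-3)))))*(-39) = (35*(-3 + 3*(4 + 3 + (4 + 3))))*(-39) = (35*(-3 + 3*(4 + 3 + 7)))*(-39) = (35*(-3 + 3*14))*(-39) = (35*(-3 + 42))*(-39) = (35*39)*(-39) = 1365*(-39) = -53235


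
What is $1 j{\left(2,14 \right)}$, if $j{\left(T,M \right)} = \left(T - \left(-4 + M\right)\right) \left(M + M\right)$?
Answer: $-224$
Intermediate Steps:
$j{\left(T,M \right)} = 2 M \left(4 + T - M\right)$ ($j{\left(T,M \right)} = \left(4 + T - M\right) 2 M = 2 M \left(4 + T - M\right)$)
$1 j{\left(2,14 \right)} = 1 \cdot 2 \cdot 14 \left(4 + 2 - 14\right) = 1 \cdot 2 \cdot 14 \left(-8\right) = 1 \left(-224\right) = -224$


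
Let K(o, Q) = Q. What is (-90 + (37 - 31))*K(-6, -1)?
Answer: 84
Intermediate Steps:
(-90 + (37 - 31))*K(-6, -1) = (-90 + (37 - 31))*(-1) = (-90 + 6)*(-1) = -84*(-1) = 84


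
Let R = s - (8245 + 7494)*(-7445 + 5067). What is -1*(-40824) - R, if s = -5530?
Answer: -37380988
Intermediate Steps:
R = 37421812 (R = -5530 - (8245 + 7494)*(-7445 + 5067) = -5530 - 15739*(-2378) = -5530 - 1*(-37427342) = -5530 + 37427342 = 37421812)
-1*(-40824) - R = -1*(-40824) - 1*37421812 = 40824 - 37421812 = -37380988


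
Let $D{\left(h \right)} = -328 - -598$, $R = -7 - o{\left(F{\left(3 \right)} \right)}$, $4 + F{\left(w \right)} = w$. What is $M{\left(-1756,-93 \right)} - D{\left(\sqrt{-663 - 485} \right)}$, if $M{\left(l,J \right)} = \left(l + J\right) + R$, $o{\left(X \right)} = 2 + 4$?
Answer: $-2132$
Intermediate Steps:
$F{\left(w \right)} = -4 + w$
$o{\left(X \right)} = 6$
$R = -13$ ($R = -7 - 6 = -13$)
$M{\left(l,J \right)} = -13 + J + l$ ($M{\left(l,J \right)} = \left(l + J\right) - 13 = \left(J + l\right) - 13 = -13 + J + l$)
$D{\left(h \right)} = 270$ ($D{\left(h \right)} = -328 + 598 = 270$)
$M{\left(-1756,-93 \right)} - D{\left(\sqrt{-663 - 485} \right)} = \left(-13 - 93 - 1756\right) - 270 = -1862 - 270 = -2132$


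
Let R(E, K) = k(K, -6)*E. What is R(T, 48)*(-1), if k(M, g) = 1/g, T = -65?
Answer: -65/6 ≈ -10.833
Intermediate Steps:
R(E, K) = -E/6 (R(E, K) = E/(-6) = -E/6)
R(T, 48)*(-1) = -⅙*(-65)*(-1) = (65/6)*(-1) = -65/6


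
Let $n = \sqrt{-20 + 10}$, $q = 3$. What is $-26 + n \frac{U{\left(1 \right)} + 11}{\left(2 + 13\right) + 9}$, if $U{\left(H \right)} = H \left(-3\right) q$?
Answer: $-26 + \frac{i \sqrt{10}}{12} \approx -26.0 + 0.26352 i$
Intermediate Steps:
$n = i \sqrt{10}$ ($n = \sqrt{-10} = i \sqrt{10} \approx 3.1623 i$)
$U{\left(H \right)} = - 9 H$ ($U{\left(H \right)} = H \left(-3\right) 3 = - 3 H 3 = - 9 H$)
$-26 + n \frac{U{\left(1 \right)} + 11}{\left(2 + 13\right) + 9} = -26 + i \sqrt{10} \frac{\left(-9\right) 1 + 11}{\left(2 + 13\right) + 9} = -26 + i \sqrt{10} \frac{-9 + 11}{15 + 9} = -26 + i \sqrt{10} \cdot \frac{2}{24} = -26 + i \sqrt{10} \cdot 2 \cdot \frac{1}{24} = -26 + i \sqrt{10} \cdot \frac{1}{12} = -26 + \frac{i \sqrt{10}}{12}$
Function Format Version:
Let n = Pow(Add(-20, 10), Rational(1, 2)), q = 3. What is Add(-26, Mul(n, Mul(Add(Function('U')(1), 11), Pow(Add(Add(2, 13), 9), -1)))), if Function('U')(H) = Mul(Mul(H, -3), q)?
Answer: Add(-26, Mul(Rational(1, 12), I, Pow(10, Rational(1, 2)))) ≈ Add(-26.000, Mul(0.26352, I))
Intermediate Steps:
n = Mul(I, Pow(10, Rational(1, 2))) (n = Pow(-10, Rational(1, 2)) = Mul(I, Pow(10, Rational(1, 2))) ≈ Mul(3.1623, I))
Function('U')(H) = Mul(-9, H) (Function('U')(H) = Mul(Mul(H, -3), 3) = Mul(Mul(-3, H), 3) = Mul(-9, H))
Add(-26, Mul(n, Mul(Add(Function('U')(1), 11), Pow(Add(Add(2, 13), 9), -1)))) = Add(-26, Mul(Mul(I, Pow(10, Rational(1, 2))), Mul(Add(Mul(-9, 1), 11), Pow(Add(Add(2, 13), 9), -1)))) = Add(-26, Mul(Mul(I, Pow(10, Rational(1, 2))), Mul(Add(-9, 11), Pow(Add(15, 9), -1)))) = Add(-26, Mul(Mul(I, Pow(10, Rational(1, 2))), Mul(2, Pow(24, -1)))) = Add(-26, Mul(Mul(I, Pow(10, Rational(1, 2))), Mul(2, Rational(1, 24)))) = Add(-26, Mul(Mul(I, Pow(10, Rational(1, 2))), Rational(1, 12))) = Add(-26, Mul(Rational(1, 12), I, Pow(10, Rational(1, 2))))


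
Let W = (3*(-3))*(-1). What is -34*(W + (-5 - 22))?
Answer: 612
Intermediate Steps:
W = 9 (W = -9*(-1) = 9)
-34*(W + (-5 - 22)) = -34*(9 + (-5 - 22)) = -34*(9 - 27) = -34*(-18) = 612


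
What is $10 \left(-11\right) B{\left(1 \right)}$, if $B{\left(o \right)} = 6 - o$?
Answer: $-550$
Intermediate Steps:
$10 \left(-11\right) B{\left(1 \right)} = 10 \left(-11\right) \left(6 - 1\right) = - 110 \left(6 - 1\right) = \left(-110\right) 5 = -550$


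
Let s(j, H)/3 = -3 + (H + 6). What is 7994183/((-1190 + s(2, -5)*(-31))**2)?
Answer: 7994183/1008016 ≈ 7.9306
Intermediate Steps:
s(j, H) = 9 + 3*H (s(j, H) = 3*(-3 + (H + 6)) = 3*(-3 + (6 + H)) = 3*(3 + H) = 9 + 3*H)
7994183/((-1190 + s(2, -5)*(-31))**2) = 7994183/((-1190 + (9 + 3*(-5))*(-31))**2) = 7994183/((-1190 + (9 - 15)*(-31))**2) = 7994183/((-1190 - 6*(-31))**2) = 7994183/((-1190 + 186)**2) = 7994183/((-1004)**2) = 7994183/1008016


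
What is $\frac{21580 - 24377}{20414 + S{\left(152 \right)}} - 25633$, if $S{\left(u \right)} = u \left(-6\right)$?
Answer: $- \frac{499897563}{19502} \approx -25633.0$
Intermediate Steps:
$S{\left(u \right)} = - 6 u$
$\frac{21580 - 24377}{20414 + S{\left(152 \right)}} - 25633 = \frac{21580 - 24377}{20414 - 912} - 25633 = - \frac{2797}{20414 - 912} - 25633 = - \frac{2797}{19502} - 25633 = - \frac{499897563}{19502}$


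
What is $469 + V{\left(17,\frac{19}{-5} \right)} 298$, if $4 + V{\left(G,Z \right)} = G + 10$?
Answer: $7323$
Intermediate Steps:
$V{\left(G,Z \right)} = 6 + G$ ($V{\left(G,Z \right)} = -4 + \left(G + 10\right) = -4 + \left(10 + G\right) = 6 + G$)
$469 + V{\left(17,\frac{19}{-5} \right)} 298 = 469 + \left(6 + 17\right) 298 = 469 + 23 \cdot 298 = 469 + 6854 = 7323$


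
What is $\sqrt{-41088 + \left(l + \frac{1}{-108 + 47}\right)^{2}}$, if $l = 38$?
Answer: $\frac{i \sqrt{147519959}}{61} \approx 199.11 i$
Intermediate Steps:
$\sqrt{-41088 + \left(l + \frac{1}{-108 + 47}\right)^{2}} = \sqrt{-41088 + \left(38 + \frac{1}{-108 + 47}\right)^{2}} = \sqrt{-41088 + \left(38 + \frac{1}{-61}\right)^{2}} = \sqrt{-41088 + \left(38 - \frac{1}{61}\right)^{2}} = \sqrt{-41088 + \left(\frac{2317}{61}\right)^{2}} = \sqrt{-41088 + \frac{5368489}{3721}} = \sqrt{- \frac{147519959}{3721}} = \frac{i \sqrt{147519959}}{61}$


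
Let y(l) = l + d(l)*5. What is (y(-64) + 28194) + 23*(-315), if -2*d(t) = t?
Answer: 21045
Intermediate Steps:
d(t) = -t/2
y(l) = -3*l/2 (y(l) = l - l/2*5 = l - 5*l/2 = -3*l/2)
(y(-64) + 28194) + 23*(-315) = (-3/2*(-64) + 28194) + 23*(-315) = (96 + 28194) - 7245 = 28290 - 7245 = 21045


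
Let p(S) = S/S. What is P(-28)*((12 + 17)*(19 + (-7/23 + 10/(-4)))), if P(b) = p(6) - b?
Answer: 626545/46 ≈ 13621.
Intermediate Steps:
p(S) = 1
P(b) = 1 - b
P(-28)*((12 + 17)*(19 + (-7/23 + 10/(-4)))) = (1 - 1*(-28))*((12 + 17)*(19 + (-7/23 + 10/(-4)))) = (1 + 28)*(29*(19 + (-7*1/23 + 10*(-1/4)))) = 29*(29*(19 + (-7/23 - 5/2))) = 29*(29*(19 - 129/46)) = 29*(29*(745/46)) = 29*(21605/46) = 626545/46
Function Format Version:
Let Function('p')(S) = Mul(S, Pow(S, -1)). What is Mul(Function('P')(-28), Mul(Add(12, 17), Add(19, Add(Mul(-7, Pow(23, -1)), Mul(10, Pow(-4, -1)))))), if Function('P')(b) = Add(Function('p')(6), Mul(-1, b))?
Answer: Rational(626545, 46) ≈ 13621.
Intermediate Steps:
Function('p')(S) = 1
Function('P')(b) = Add(1, Mul(-1, b))
Mul(Function('P')(-28), Mul(Add(12, 17), Add(19, Add(Mul(-7, Pow(23, -1)), Mul(10, Pow(-4, -1)))))) = Mul(Add(1, Mul(-1, -28)), Mul(Add(12, 17), Add(19, Add(Mul(-7, Pow(23, -1)), Mul(10, Pow(-4, -1)))))) = Mul(Add(1, 28), Mul(29, Add(19, Add(Mul(-7, Rational(1, 23)), Mul(10, Rational(-1, 4)))))) = Mul(29, Mul(29, Add(19, Add(Rational(-7, 23), Rational(-5, 2))))) = Mul(29, Mul(29, Add(19, Rational(-129, 46)))) = Mul(29, Mul(29, Rational(745, 46))) = Mul(29, Rational(21605, 46)) = Rational(626545, 46)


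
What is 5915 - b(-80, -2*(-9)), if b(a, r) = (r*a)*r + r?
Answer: 31817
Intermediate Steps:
b(a, r) = r + a*r² (b(a, r) = (a*r)*r + r = a*r² + r = r + a*r²)
5915 - b(-80, -2*(-9)) = 5915 - (-2*(-9))*(1 - (-160)*(-9)) = 5915 - 18*(1 - 80*18) = 5915 - 18*(1 - 1440) = 5915 - 18*(-1439) = 5915 - 1*(-25902) = 5915 + 25902 = 31817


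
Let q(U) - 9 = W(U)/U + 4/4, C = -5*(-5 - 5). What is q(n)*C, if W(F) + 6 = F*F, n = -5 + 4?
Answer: 750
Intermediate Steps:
n = -1
W(F) = -6 + F² (W(F) = -6 + F*F = -6 + F²)
C = 50 (C = -5*(-10) = 50)
q(U) = 10 + (-6 + U²)/U (q(U) = 9 + ((-6 + U²)/U + 4/4) = 9 + ((-6 + U²)/U + 4*(¼)) = 9 + ((-6 + U²)/U + 1) = 9 + (1 + (-6 + U²)/U) = 10 + (-6 + U²)/U)
q(n)*C = (10 - 1 - 6/(-1))*50 = (10 - 1 - 6*(-1))*50 = (10 - 1 + 6)*50 = 15*50 = 750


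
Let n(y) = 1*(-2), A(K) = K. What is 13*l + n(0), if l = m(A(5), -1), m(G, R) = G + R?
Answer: 50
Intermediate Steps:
l = 4 (l = 5 - 1 = 4)
n(y) = -2
13*l + n(0) = 13*4 - 2 = 52 - 2 = 50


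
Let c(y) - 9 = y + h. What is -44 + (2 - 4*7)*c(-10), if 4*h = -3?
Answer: 3/2 ≈ 1.5000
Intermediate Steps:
h = -3/4 (h = (1/4)*(-3) = -3/4 ≈ -0.75000)
c(y) = 33/4 + y (c(y) = 9 + (y - 3/4) = 9 + (-3/4 + y) = 33/4 + y)
-44 + (2 - 4*7)*c(-10) = -44 + (2 - 4*7)*(33/4 - 10) = -44 + (2 - 28)*(-7/4) = -44 - 26*(-7/4) = -44 + 91/2 = 3/2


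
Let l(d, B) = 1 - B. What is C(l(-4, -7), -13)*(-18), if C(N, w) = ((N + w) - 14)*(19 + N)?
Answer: 9234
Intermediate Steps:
C(N, w) = (19 + N)*(-14 + N + w) (C(N, w) = (-14 + N + w)*(19 + N) = (19 + N)*(-14 + N + w))
C(l(-4, -7), -13)*(-18) = (-266 + (1 - 1*(-7))**2 + 5*(1 - 1*(-7)) + 19*(-13) + (1 - 1*(-7))*(-13))*(-18) = (-266 + (1 + 7)**2 + 5*(1 + 7) - 247 + (1 + 7)*(-13))*(-18) = (-266 + 8**2 + 5*8 - 247 + 8*(-13))*(-18) = (-266 + 64 + 40 - 247 - 104)*(-18) = -513*(-18) = 9234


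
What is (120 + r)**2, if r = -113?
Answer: 49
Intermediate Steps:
(120 + r)**2 = (120 - 113)**2 = 7**2 = 49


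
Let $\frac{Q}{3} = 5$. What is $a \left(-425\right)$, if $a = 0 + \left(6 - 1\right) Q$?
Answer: $-31875$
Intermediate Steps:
$Q = 15$ ($Q = 3 \cdot 5 = 15$)
$a = 75$ ($a = 0 + \left(6 - 1\right) 15 = 0 + 5 \cdot 15 = 0 + 75 = 75$)
$a \left(-425\right) = 75 \left(-425\right) = -31875$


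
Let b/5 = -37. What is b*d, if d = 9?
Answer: -1665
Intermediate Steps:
b = -185 (b = 5*(-37) = -185)
b*d = -185*9 = -1665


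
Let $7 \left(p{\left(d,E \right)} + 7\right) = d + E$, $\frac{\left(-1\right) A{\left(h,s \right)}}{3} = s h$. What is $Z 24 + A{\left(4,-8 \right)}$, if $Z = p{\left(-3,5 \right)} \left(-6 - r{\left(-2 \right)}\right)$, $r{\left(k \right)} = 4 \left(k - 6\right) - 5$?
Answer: $- \frac{34296}{7} \approx -4899.4$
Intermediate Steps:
$A{\left(h,s \right)} = - 3 h s$ ($A{\left(h,s \right)} = - 3 s h = - 3 h s$)
$r{\left(k \right)} = -29 + 4 k$ ($r{\left(k \right)} = 4 \left(k - 6\right) - 5 = 4 \left(-6 + k\right) - 5 = \left(-24 + 4 k\right) - 5 = -29 + 4 k$)
$p{\left(d,E \right)} = -7 + \frac{E}{7} + \frac{d}{7}$ ($p{\left(d,E \right)} = -7 + \frac{d + E}{7} = -7 + \frac{E + d}{7} = -7 + \left(\frac{E}{7} + \frac{d}{7}\right) = -7 + \frac{E}{7} + \frac{d}{7}$)
$Z = - \frac{1457}{7}$ ($Z = \left(-7 + \frac{1}{7} \cdot 5 + \frac{1}{7} \left(-3\right)\right) \left(-6 - \left(-29 + 4 \left(-2\right)\right)\right) = \left(-7 + \frac{5}{7} - \frac{3}{7}\right) \left(-6 - \left(-29 - 8\right)\right) = - \frac{47 \left(-6 - -37\right)}{7} = - \frac{47 \left(-6 + 37\right)}{7} = \left(- \frac{47}{7}\right) 31 = - \frac{1457}{7} \approx -208.14$)
$Z 24 + A{\left(4,-8 \right)} = \left(- \frac{1457}{7}\right) 24 - 12 \left(-8\right) = - \frac{34968}{7} + 96 = - \frac{34296}{7}$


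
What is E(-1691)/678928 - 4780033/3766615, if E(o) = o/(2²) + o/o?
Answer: -12987547258001/10229041554880 ≈ -1.2697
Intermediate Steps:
E(o) = 1 + o/4 (E(o) = o/4 + 1 = 1 + o/4)
E(-1691)/678928 - 4780033/3766615 = (1 + (¼)*(-1691))/678928 - 4780033/3766615 = (1 - 1691/4)*(1/678928) - 4780033*1/3766615 = -1687/4*1/678928 - 4780033/3766615 = -1687/2715712 - 4780033/3766615 = -12987547258001/10229041554880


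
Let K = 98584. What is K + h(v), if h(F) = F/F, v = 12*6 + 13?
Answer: 98585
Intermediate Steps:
v = 85 (v = 72 + 13 = 85)
h(F) = 1
K + h(v) = 98584 + 1 = 98585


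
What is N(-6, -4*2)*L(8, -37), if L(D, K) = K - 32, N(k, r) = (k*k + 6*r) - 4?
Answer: 1104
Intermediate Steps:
N(k, r) = -4 + k² + 6*r (N(k, r) = (k² + 6*r) - 4 = -4 + k² + 6*r)
L(D, K) = -32 + K
N(-6, -4*2)*L(8, -37) = (-4 + (-6)² + 6*(-4*2))*(-32 - 37) = (-4 + 36 + 6*(-8))*(-69) = (-4 + 36 - 48)*(-69) = -16*(-69) = 1104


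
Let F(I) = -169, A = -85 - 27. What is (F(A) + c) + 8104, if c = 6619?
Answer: 14554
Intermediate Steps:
A = -112
(F(A) + c) + 8104 = (-169 + 6619) + 8104 = 6450 + 8104 = 14554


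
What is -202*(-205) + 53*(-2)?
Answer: 41304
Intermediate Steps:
-202*(-205) + 53*(-2) = 41410 - 106 = 41304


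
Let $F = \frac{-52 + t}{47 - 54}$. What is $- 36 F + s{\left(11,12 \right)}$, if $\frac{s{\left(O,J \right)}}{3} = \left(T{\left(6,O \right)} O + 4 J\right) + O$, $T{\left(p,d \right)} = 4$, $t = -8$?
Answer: $\frac{3}{7} \approx 0.42857$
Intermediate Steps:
$s{\left(O,J \right)} = 12 J + 15 O$ ($s{\left(O,J \right)} = 3 \left(\left(4 O + 4 J\right) + O\right) = 3 \left(\left(4 J + 4 O\right) + O\right) = 3 \left(4 J + 5 O\right) = 12 J + 15 O$)
$F = \frac{60}{7}$ ($F = \frac{-52 - 8}{47 - 54} = - \frac{60}{-7} = \left(-60\right) \left(- \frac{1}{7}\right) = \frac{60}{7} \approx 8.5714$)
$- 36 F + s{\left(11,12 \right)} = \left(-36\right) \frac{60}{7} + \left(12 \cdot 12 + 15 \cdot 11\right) = - \frac{2160}{7} + \left(144 + 165\right) = - \frac{2160}{7} + 309 = \frac{3}{7}$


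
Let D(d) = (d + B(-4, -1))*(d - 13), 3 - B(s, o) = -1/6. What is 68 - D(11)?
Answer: 289/3 ≈ 96.333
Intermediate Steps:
B(s, o) = 19/6 (B(s, o) = 3 - (-1)/6 = 3 - 1*(-⅙) = 3 + ⅙ = 19/6)
D(d) = (-13 + d)*(19/6 + d) (D(d) = (d + 19/6)*(d - 13) = (19/6 + d)*(-13 + d) = (-13 + d)*(19/6 + d))
68 - D(11) = 68 - (-247/6 + 11² - 59/6*11) = 68 - (-247/6 + 121 - 649/6) = 68 - 1*(-85/3) = 68 + 85/3 = 289/3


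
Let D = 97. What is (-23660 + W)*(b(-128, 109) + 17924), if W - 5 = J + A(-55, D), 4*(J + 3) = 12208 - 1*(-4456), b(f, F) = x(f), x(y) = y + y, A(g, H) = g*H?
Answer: -438643436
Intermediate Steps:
A(g, H) = H*g
x(y) = 2*y
b(f, F) = 2*f
J = 4163 (J = -3 + (12208 - 1*(-4456))/4 = -3 + (12208 + 4456)/4 = -3 + (1/4)*16664 = -3 + 4166 = 4163)
W = -1167 (W = 5 + (4163 + 97*(-55)) = 5 + (4163 - 5335) = 5 - 1172 = -1167)
(-23660 + W)*(b(-128, 109) + 17924) = (-23660 - 1167)*(2*(-128) + 17924) = -24827*(-256 + 17924) = -24827*17668 = -438643436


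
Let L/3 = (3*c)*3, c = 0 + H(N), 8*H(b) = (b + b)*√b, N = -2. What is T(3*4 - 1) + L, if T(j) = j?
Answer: 11 - 27*I*√2/2 ≈ 11.0 - 19.092*I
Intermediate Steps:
H(b) = b^(3/2)/4 (H(b) = ((b + b)*√b)/8 = ((2*b)*√b)/8 = (2*b^(3/2))/8 = b^(3/2)/4)
c = -I*√2/2 (c = 0 + (-2)^(3/2)/4 = 0 + (-2*I*√2)/4 = 0 - I*√2/2 = -I*√2/2 ≈ -0.70711*I)
L = -27*I*√2/2 (L = 3*((3*(-I*√2/2))*3) = 3*(-3*I*√2/2*3) = 3*(-9*I*√2/2) = -27*I*√2/2 ≈ -19.092*I)
T(3*4 - 1) + L = (3*4 - 1) - 27*I*√2/2 = (12 - 1) - 27*I*√2/2 = 11 - 27*I*√2/2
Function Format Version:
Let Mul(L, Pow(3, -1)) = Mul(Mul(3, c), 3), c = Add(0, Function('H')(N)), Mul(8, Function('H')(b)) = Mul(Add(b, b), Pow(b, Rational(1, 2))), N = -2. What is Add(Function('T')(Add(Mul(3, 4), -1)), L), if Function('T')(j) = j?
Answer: Add(11, Mul(Rational(-27, 2), I, Pow(2, Rational(1, 2)))) ≈ Add(11.000, Mul(-19.092, I))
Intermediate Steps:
Function('H')(b) = Mul(Rational(1, 4), Pow(b, Rational(3, 2))) (Function('H')(b) = Mul(Rational(1, 8), Mul(Add(b, b), Pow(b, Rational(1, 2)))) = Mul(Rational(1, 8), Mul(Mul(2, b), Pow(b, Rational(1, 2)))) = Mul(Rational(1, 8), Mul(2, Pow(b, Rational(3, 2)))) = Mul(Rational(1, 4), Pow(b, Rational(3, 2))))
c = Mul(Rational(-1, 2), I, Pow(2, Rational(1, 2))) (c = Add(0, Mul(Rational(1, 4), Pow(-2, Rational(3, 2)))) = Add(0, Mul(Rational(1, 4), Mul(-2, I, Pow(2, Rational(1, 2))))) = Add(0, Mul(Rational(-1, 2), I, Pow(2, Rational(1, 2)))) = Mul(Rational(-1, 2), I, Pow(2, Rational(1, 2))) ≈ Mul(-0.70711, I))
L = Mul(Rational(-27, 2), I, Pow(2, Rational(1, 2))) (L = Mul(3, Mul(Mul(3, Mul(Rational(-1, 2), I, Pow(2, Rational(1, 2)))), 3)) = Mul(3, Mul(Mul(Rational(-3, 2), I, Pow(2, Rational(1, 2))), 3)) = Mul(3, Mul(Rational(-9, 2), I, Pow(2, Rational(1, 2)))) = Mul(Rational(-27, 2), I, Pow(2, Rational(1, 2))) ≈ Mul(-19.092, I))
Add(Function('T')(Add(Mul(3, 4), -1)), L) = Add(Add(Mul(3, 4), -1), Mul(Rational(-27, 2), I, Pow(2, Rational(1, 2)))) = Add(Add(12, -1), Mul(Rational(-27, 2), I, Pow(2, Rational(1, 2)))) = Add(11, Mul(Rational(-27, 2), I, Pow(2, Rational(1, 2))))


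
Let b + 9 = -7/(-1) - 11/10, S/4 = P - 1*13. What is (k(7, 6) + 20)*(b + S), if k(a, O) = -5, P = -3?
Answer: -2013/2 ≈ -1006.5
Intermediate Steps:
S = -64 (S = 4*(-3 - 1*13) = 4*(-3 - 13) = 4*(-16) = -64)
b = -31/10 (b = -9 + (-7/(-1) - 11/10) = -9 + (-7*(-1) - 11*⅒) = -9 + (7 - 11/10) = -9 + 59/10 = -31/10 ≈ -3.1000)
(k(7, 6) + 20)*(b + S) = (-5 + 20)*(-31/10 - 64) = 15*(-671/10) = -2013/2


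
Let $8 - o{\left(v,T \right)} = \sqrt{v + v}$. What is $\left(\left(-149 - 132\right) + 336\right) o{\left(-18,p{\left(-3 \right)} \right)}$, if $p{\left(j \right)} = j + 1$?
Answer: $440 - 330 i \approx 440.0 - 330.0 i$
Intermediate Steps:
$p{\left(j \right)} = 1 + j$
$o{\left(v,T \right)} = 8 - \sqrt{2} \sqrt{v}$ ($o{\left(v,T \right)} = 8 - \sqrt{v + v} = 8 - \sqrt{2 v} = 8 - \sqrt{2} \sqrt{v}$)
$\left(\left(-149 - 132\right) + 336\right) o{\left(-18,p{\left(-3 \right)} \right)} = \left(\left(-149 - 132\right) + 336\right) \left(8 - \sqrt{2} \sqrt{-18}\right) = \left(-281 + 336\right) \left(8 - \sqrt{2} \cdot 3 i \sqrt{2}\right) = 55 \left(8 - 6 i\right) = 440 - 330 i$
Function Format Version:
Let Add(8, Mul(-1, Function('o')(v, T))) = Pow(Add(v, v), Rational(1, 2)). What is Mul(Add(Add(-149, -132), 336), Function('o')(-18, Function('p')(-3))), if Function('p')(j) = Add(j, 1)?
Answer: Add(440, Mul(-330, I)) ≈ Add(440.00, Mul(-330.00, I))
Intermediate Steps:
Function('p')(j) = Add(1, j)
Function('o')(v, T) = Add(8, Mul(-1, Pow(2, Rational(1, 2)), Pow(v, Rational(1, 2)))) (Function('o')(v, T) = Add(8, Mul(-1, Pow(Add(v, v), Rational(1, 2)))) = Add(8, Mul(-1, Pow(Mul(2, v), Rational(1, 2)))) = Add(8, Mul(-1, Mul(Pow(2, Rational(1, 2)), Pow(v, Rational(1, 2))))) = Add(8, Mul(-1, Pow(2, Rational(1, 2)), Pow(v, Rational(1, 2)))))
Mul(Add(Add(-149, -132), 336), Function('o')(-18, Function('p')(-3))) = Mul(Add(Add(-149, -132), 336), Add(8, Mul(-1, Pow(2, Rational(1, 2)), Pow(-18, Rational(1, 2))))) = Mul(Add(-281, 336), Add(8, Mul(-1, Pow(2, Rational(1, 2)), Mul(3, I, Pow(2, Rational(1, 2)))))) = Mul(55, Add(8, Mul(-6, I))) = Add(440, Mul(-330, I))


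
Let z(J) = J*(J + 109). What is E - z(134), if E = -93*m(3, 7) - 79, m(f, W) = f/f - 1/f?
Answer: -32703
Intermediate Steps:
z(J) = J*(109 + J)
m(f, W) = 1 - 1/f
E = -141 (E = -93*(-1 + 3)/3 - 79 = -31*2 - 79 = -93*2/3 - 79 = -62 - 79 = -141)
E - z(134) = -141 - 134*(109 + 134) = -141 - 134*243 = -141 - 1*32562 = -141 - 32562 = -32703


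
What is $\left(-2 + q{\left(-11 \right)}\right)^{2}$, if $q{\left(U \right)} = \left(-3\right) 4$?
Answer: $196$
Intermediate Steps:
$q{\left(U \right)} = -12$
$\left(-2 + q{\left(-11 \right)}\right)^{2} = \left(-2 - 12\right)^{2} = \left(-14\right)^{2} = 196$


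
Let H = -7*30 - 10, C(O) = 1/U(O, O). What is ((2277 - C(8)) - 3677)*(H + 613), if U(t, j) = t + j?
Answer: -8803593/16 ≈ -5.5023e+5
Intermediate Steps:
U(t, j) = j + t
C(O) = 1/(2*O) (C(O) = 1/(O + O) = 1/(2*O))
H = -220 (H = -210 - 10 = -220)
((2277 - C(8)) - 3677)*(H + 613) = ((2277 - 1/(2*8)) - 3677)*(-220 + 613) = ((2277 - 1/(2*8)) - 3677)*393 = ((2277 - 1*1/16) - 3677)*393 = ((2277 - 1/16) - 3677)*393 = (36431/16 - 3677)*393 = -22401/16*393 = -8803593/16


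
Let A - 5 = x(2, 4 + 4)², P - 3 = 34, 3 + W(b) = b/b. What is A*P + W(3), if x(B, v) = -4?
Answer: 775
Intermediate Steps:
W(b) = -2 (W(b) = -3 + b/b = -3 + 1 = -2)
P = 37 (P = 3 + 34 = 37)
A = 21 (A = 5 + (-4)² = 5 + 16 = 21)
A*P + W(3) = 21*37 - 2 = 777 - 2 = 775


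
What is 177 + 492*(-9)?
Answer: -4251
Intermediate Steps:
177 + 492*(-9) = 177 - 4428 = -4251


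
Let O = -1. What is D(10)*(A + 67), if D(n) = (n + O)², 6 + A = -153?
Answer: -7452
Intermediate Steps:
A = -159 (A = -6 - 153 = -159)
D(n) = (-1 + n)² (D(n) = (n - 1)² = (-1 + n)²)
D(10)*(A + 67) = (-1 + 10)²*(-159 + 67) = 9²*(-92) = 81*(-92) = -7452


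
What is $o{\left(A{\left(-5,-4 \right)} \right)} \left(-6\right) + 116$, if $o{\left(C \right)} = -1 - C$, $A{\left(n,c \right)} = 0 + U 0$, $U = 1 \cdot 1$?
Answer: $122$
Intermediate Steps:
$U = 1$
$A{\left(n,c \right)} = 0$ ($A{\left(n,c \right)} = 0 + 1 \cdot 0 = 0 + 0 = 0$)
$o{\left(A{\left(-5,-4 \right)} \right)} \left(-6\right) + 116 = \left(-1 - 0\right) \left(-6\right) + 116 = \left(-1 + 0\right) \left(-6\right) + 116 = \left(-1\right) \left(-6\right) + 116 = 6 + 116 = 122$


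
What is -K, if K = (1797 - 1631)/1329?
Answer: -166/1329 ≈ -0.12491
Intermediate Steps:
K = 166/1329 (K = 166*(1/1329) = 166/1329 ≈ 0.12491)
-K = -1*166/1329 = -166/1329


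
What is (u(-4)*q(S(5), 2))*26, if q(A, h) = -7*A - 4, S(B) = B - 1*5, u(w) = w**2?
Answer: -1664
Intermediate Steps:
S(B) = -5 + B (S(B) = B - 5 = -5 + B)
q(A, h) = -4 - 7*A
(u(-4)*q(S(5), 2))*26 = ((-4)**2*(-4 - 7*(-5 + 5)))*26 = (16*(-4 - 7*0))*26 = (16*(-4 + 0))*26 = (16*(-4))*26 = -64*26 = -1664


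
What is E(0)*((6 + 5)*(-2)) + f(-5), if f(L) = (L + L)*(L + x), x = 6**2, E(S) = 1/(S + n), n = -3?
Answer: -908/3 ≈ -302.67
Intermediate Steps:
E(S) = 1/(-3 + S) (E(S) = 1/(S - 3) = 1/(-3 + S))
x = 36
f(L) = 2*L*(36 + L) (f(L) = (L + L)*(L + 36) = (2*L)*(36 + L) = 2*L*(36 + L))
E(0)*((6 + 5)*(-2)) + f(-5) = ((6 + 5)*(-2))/(-3 + 0) + 2*(-5)*(36 - 5) = (11*(-2))/(-3) + 2*(-5)*31 = -1/3*(-22) - 310 = 22/3 - 310 = -908/3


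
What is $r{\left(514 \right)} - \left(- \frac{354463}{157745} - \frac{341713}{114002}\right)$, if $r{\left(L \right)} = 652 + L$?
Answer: $\frac{3008968178493}{2569035070} \approx 1171.2$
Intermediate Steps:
$r{\left(514 \right)} - \left(- \frac{354463}{157745} - \frac{341713}{114002}\right) = \left(652 + 514\right) - \left(- \frac{354463}{157745} - \frac{341713}{114002}\right) = 1166 - - \frac{13473286873}{2569035070} = 1166 + \left(\frac{341713}{114002} + \frac{354463}{157745}\right) = 1166 + \frac{13473286873}{2569035070} = \frac{3008968178493}{2569035070}$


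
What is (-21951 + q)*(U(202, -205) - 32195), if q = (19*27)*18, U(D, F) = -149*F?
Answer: 20983050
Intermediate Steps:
q = 9234 (q = 513*18 = 9234)
(-21951 + q)*(U(202, -205) - 32195) = (-21951 + 9234)*(-149*(-205) - 32195) = -12717*(30545 - 32195) = -12717*(-1650) = 20983050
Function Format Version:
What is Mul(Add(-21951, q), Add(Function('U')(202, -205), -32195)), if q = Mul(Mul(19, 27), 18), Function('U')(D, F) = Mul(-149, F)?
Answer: 20983050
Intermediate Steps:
q = 9234 (q = Mul(513, 18) = 9234)
Mul(Add(-21951, q), Add(Function('U')(202, -205), -32195)) = Mul(Add(-21951, 9234), Add(Mul(-149, -205), -32195)) = Mul(-12717, Add(30545, -32195)) = Mul(-12717, -1650) = 20983050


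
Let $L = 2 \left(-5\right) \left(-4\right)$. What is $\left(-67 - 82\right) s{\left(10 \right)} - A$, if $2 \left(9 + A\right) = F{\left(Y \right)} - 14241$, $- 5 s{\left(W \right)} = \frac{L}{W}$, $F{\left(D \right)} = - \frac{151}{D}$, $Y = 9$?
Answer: $\frac{326569}{45} \approx 7257.1$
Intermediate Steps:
$L = 40$ ($L = \left(-10\right) \left(-4\right) = 40$)
$s{\left(W \right)} = - \frac{8}{W}$ ($s{\left(W \right)} = - \frac{40 \frac{1}{W}}{5} = - \frac{8}{W}$)
$A = - \frac{64241}{9}$ ($A = -9 + \frac{- \frac{151}{9} - 14241}{2} = -9 + \frac{1}{2} \left(- \frac{128320}{9}\right) = -9 - \frac{64160}{9} = - \frac{64241}{9} \approx -7137.9$)
$\left(-67 - 82\right) s{\left(10 \right)} - A = \left(-67 - 82\right) \left(- \frac{8}{10}\right) - - \frac{64241}{9} = - 149 \left(\left(-8\right) \frac{1}{10}\right) + \frac{64241}{9} = \left(-149\right) \left(- \frac{4}{5}\right) + \frac{64241}{9} = \frac{596}{5} + \frac{64241}{9} = \frac{326569}{45}$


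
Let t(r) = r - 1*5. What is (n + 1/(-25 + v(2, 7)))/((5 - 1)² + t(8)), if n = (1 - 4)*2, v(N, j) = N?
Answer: -139/437 ≈ -0.31808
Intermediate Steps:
t(r) = -5 + r (t(r) = r - 5 = -5 + r)
n = -6 (n = -3*2 = -6)
(n + 1/(-25 + v(2, 7)))/((5 - 1)² + t(8)) = (-6 + 1/(-25 + 2))/((5 - 1)² + (-5 + 8)) = (-6 + 1/(-23))/(4² + 3) = (-6 - 1/23)/(16 + 3) = -139/23/19 = (1/19)*(-139/23) = -139/437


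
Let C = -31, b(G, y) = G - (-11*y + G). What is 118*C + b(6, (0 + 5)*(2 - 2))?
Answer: -3658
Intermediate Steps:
b(G, y) = 11*y (b(G, y) = G - (G - 11*y) = G + (-G + 11*y) = 11*y)
118*C + b(6, (0 + 5)*(2 - 2)) = 118*(-31) + 11*((0 + 5)*(2 - 2)) = -3658 + 11*(5*0) = -3658 + 11*0 = -3658 + 0 = -3658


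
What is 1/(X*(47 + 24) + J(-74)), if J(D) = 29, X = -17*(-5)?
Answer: 1/6064 ≈ 0.00016491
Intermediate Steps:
X = 85
1/(X*(47 + 24) + J(-74)) = 1/(85*(47 + 24) + 29) = 1/(85*71 + 29) = 1/(6035 + 29) = 1/6064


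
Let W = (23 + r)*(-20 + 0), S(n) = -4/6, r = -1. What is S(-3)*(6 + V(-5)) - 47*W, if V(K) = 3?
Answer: 20674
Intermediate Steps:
S(n) = -⅔ (S(n) = -4*⅙ = -⅔)
W = -440 (W = (23 - 1)*(-20 + 0) = 22*(-20) = -440)
S(-3)*(6 + V(-5)) - 47*W = -2*(6 + 3)/3 - 47*(-440) = -⅔*9 + 20680 = -6 + 20680 = 20674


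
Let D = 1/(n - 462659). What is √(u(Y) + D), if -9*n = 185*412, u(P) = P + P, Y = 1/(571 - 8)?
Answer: √20232123478353055/2387205013 ≈ 0.059584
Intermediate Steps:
Y = 1/563 ≈ 0.0017762
u(P) = 2*P
n = -76220/9 (n = -185*412/9 = -⅑*76220 = -76220/9 ≈ -8468.9)
D = -9/4240151 (D = 1/(-76220/9 - 462659) = 1/(-4240151/9) = -9/4240151 ≈ -2.1226e-6)
√(u(Y) + D) = √(2*(1/563) - 9/4240151) = √(2/563 - 9/4240151) = √(8475235/2387205013) = √20232123478353055/2387205013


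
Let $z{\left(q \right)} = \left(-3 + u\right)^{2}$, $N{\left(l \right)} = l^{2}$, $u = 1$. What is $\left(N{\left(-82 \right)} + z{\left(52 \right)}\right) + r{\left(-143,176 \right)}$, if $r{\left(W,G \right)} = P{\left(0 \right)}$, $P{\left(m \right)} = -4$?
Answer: $6724$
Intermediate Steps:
$r{\left(W,G \right)} = -4$
$z{\left(q \right)} = 4$ ($z{\left(q \right)} = \left(-3 + 1\right)^{2} = \left(-2\right)^{2} = 4$)
$\left(N{\left(-82 \right)} + z{\left(52 \right)}\right) + r{\left(-143,176 \right)} = \left(\left(-82\right)^{2} + 4\right) - 4 = \left(6724 + 4\right) - 4 = 6728 - 4 = 6724$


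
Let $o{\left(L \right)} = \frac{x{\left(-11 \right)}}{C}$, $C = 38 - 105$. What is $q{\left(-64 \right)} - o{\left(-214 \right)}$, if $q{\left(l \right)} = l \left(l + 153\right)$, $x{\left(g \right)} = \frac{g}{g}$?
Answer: $- \frac{381631}{67} \approx -5696.0$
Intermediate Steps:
$x{\left(g \right)} = 1$
$C = -67$ ($C = 38 - 105 = -67$)
$o{\left(L \right)} = - \frac{1}{67}$ ($o{\left(L \right)} = 1 \frac{1}{-67} = 1 \left(- \frac{1}{67}\right) = - \frac{1}{67}$)
$q{\left(l \right)} = l \left(153 + l\right)$
$q{\left(-64 \right)} - o{\left(-214 \right)} = - 64 \left(153 - 64\right) - - \frac{1}{67} = \left(-64\right) 89 + \frac{1}{67} = -5696 + \frac{1}{67} = - \frac{381631}{67}$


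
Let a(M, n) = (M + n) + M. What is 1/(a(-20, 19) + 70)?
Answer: 1/49 ≈ 0.020408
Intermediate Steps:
a(M, n) = n + 2*M
1/(a(-20, 19) + 70) = 1/((19 + 2*(-20)) + 70) = 1/((19 - 40) + 70) = 1/(-21 + 70) = 1/49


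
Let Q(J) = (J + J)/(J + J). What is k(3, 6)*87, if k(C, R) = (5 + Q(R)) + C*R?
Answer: 2088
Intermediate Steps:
Q(J) = 1 (Q(J) = (2*J)/((2*J)) = (2*J)*(1/(2*J)) = 1)
k(C, R) = 6 + C*R (k(C, R) = (5 + 1) + C*R = 6 + C*R)
k(3, 6)*87 = (6 + 3*6)*87 = (6 + 18)*87 = 24*87 = 2088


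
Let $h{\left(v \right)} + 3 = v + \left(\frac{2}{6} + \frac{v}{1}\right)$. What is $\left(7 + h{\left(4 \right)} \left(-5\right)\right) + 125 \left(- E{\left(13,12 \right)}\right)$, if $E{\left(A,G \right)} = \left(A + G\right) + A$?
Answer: $- \frac{14309}{3} \approx -4769.7$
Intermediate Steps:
$E{\left(A,G \right)} = G + 2 A$
$h{\left(v \right)} = - \frac{8}{3} + 2 v$ ($h{\left(v \right)} = -3 + \left(v + \left(\frac{2}{6} + \frac{v}{1}\right)\right) = -3 + \left(v + \left(2 \cdot \frac{1}{6} + v 1\right)\right) = -3 + \left(v + \left(\frac{1}{3} + v\right)\right) = -3 + \left(\frac{1}{3} + 2 v\right) = - \frac{8}{3} + 2 v$)
$\left(7 + h{\left(4 \right)} \left(-5\right)\right) + 125 \left(- E{\left(13,12 \right)}\right) = \left(7 + \left(- \frac{8}{3} + 2 \cdot 4\right) \left(-5\right)\right) + 125 \left(- (12 + 2 \cdot 13)\right) = \left(7 + \left(- \frac{8}{3} + 8\right) \left(-5\right)\right) + 125 \left(- (12 + 26)\right) = \left(7 + \frac{16}{3} \left(-5\right)\right) + 125 \left(\left(-1\right) 38\right) = \left(7 - \frac{80}{3}\right) + 125 \left(-38\right) = - \frac{59}{3} - 4750 = - \frac{14309}{3}$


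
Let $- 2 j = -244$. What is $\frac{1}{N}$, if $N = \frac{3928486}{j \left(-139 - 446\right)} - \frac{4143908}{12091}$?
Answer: $- \frac{431467335}{171625019093} \approx -0.002514$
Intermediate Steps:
$j = 122$ ($j = \left(- \frac{1}{2}\right) \left(-244\right) = 122$)
$N = - \frac{171625019093}{431467335}$ ($N = \frac{3928486}{122 \left(-139 - 446\right)} - \frac{4143908}{12091} = \frac{3928486}{122 \left(-585\right)} - \frac{4143908}{12091} = \frac{3928486}{-71370} - \frac{4143908}{12091} = 3928486 \left(- \frac{1}{71370}\right) - \frac{4143908}{12091} = - \frac{1964243}{35685} - \frac{4143908}{12091} = - \frac{171625019093}{431467335} \approx -397.77$)
$\frac{1}{N} = \frac{1}{- \frac{171625019093}{431467335}} = - \frac{431467335}{171625019093}$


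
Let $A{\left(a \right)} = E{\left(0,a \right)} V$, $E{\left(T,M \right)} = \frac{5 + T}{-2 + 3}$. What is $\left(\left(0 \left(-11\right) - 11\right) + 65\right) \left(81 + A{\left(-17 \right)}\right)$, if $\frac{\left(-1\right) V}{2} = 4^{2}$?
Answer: $-4266$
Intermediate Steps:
$V = -32$ ($V = - 2 \cdot 4^{2} = \left(-2\right) 16 = -32$)
$E{\left(T,M \right)} = 5 + T$ ($E{\left(T,M \right)} = \frac{5 + T}{1} = \left(5 + T\right) 1 = 5 + T$)
$A{\left(a \right)} = -160$ ($A{\left(a \right)} = \left(5 + 0\right) \left(-32\right) = 5 \left(-32\right) = -160$)
$\left(\left(0 \left(-11\right) - 11\right) + 65\right) \left(81 + A{\left(-17 \right)}\right) = \left(\left(0 \left(-11\right) - 11\right) + 65\right) \left(81 - 160\right) = \left(\left(0 - 11\right) + 65\right) \left(-79\right) = \left(-11 + 65\right) \left(-79\right) = 54 \left(-79\right) = -4266$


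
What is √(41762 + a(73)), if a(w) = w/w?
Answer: √41763 ≈ 204.36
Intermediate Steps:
a(w) = 1
√(41762 + a(73)) = √(41762 + 1) = √41763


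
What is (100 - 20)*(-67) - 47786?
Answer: -53146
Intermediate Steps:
(100 - 20)*(-67) - 47786 = 80*(-67) - 47786 = -5360 - 47786 = -53146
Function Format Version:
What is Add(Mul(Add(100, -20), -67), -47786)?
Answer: -53146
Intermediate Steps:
Add(Mul(Add(100, -20), -67), -47786) = Add(Mul(80, -67), -47786) = Add(-5360, -47786) = -53146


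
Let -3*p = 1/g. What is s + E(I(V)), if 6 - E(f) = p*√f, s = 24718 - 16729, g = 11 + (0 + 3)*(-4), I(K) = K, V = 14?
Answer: 7995 - √14/3 ≈ 7993.8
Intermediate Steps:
g = -1 (g = 11 + 3*(-4) = 11 - 12 = -1)
s = 7989
p = ⅓ (p = -⅓/(-1) = -⅓*(-1) = ⅓ ≈ 0.33333)
E(f) = 6 - √f/3
s + E(I(V)) = 7989 + (6 - √14/3) = 7995 - √14/3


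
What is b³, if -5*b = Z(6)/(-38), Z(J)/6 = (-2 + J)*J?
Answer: 373248/857375 ≈ 0.43534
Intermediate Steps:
Z(J) = 6*J*(-2 + J) (Z(J) = 6*((-2 + J)*J) = 6*(J*(-2 + J)) = 6*J*(-2 + J))
b = 72/95 (b = -6*6*(-2 + 6)/(5*(-38)) = -6*6*4*(-1)/(5*38) = -144*(-1)/(5*38) = -⅕*(-72/19) = 72/95 ≈ 0.75789)
b³ = (72/95)³ = 373248/857375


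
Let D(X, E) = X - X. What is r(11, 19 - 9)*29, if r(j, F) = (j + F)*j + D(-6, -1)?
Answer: 6699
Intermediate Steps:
D(X, E) = 0
r(j, F) = j*(F + j) (r(j, F) = (j + F)*j + 0 = (F + j)*j + 0 = j*(F + j) + 0 = j*(F + j))
r(11, 19 - 9)*29 = (11*((19 - 9) + 11))*29 = (11*(10 + 11))*29 = (11*21)*29 = 231*29 = 6699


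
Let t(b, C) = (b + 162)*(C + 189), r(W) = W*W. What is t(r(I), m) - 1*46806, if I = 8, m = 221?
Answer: 45854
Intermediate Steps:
r(W) = W**2
t(b, C) = (162 + b)*(189 + C)
t(r(I), m) - 1*46806 = (30618 + 162*221 + 189*8**2 + 221*8**2) - 1*46806 = (30618 + 35802 + 189*64 + 221*64) - 46806 = (30618 + 35802 + 12096 + 14144) - 46806 = 92660 - 46806 = 45854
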